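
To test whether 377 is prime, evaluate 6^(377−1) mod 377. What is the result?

373

6^1 ≡ 6 (mod 377)
6^2 ≡ 6^2 = 36 ≡ 36 (mod 377)
6^4 ≡ 36^2 = 1296 ≡ 165 (mod 377)
6^8 ≡ 165^2 = 27225 ≡ 81 (mod 377)
6^16 ≡ 81^2 = 6561 ≡ 152 (mod 377)
6^32 ≡ 152^2 = 23104 ≡ 107 (mod 377)
6^64 ≡ 107^2 = 11449 ≡ 139 (mod 377)
6^128 ≡ 139^2 = 19321 ≡ 94 (mod 377)
6^256 ≡ 94^2 = 8836 ≡ 165 (mod 377)
376 = 256 + 64 + 32 + 16 + 8 in binary powers of 2.
So 6^376 ≡ 165 · 139 · 107 · 152 · 81 ≡ 373 (mod 377).
Since 373 ≠ 1, base 6 is a Fermat witness: 377 is composite.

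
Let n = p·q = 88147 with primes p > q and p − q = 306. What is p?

487

Since p = q + 306, we have 88147 = q(q + 306), so q² + 306q − 88147 = 0.
Discriminant: 306² + 4·88147 = 93636 + 352588 = 446224; √446224 = 668.
q = (−306 + 668)/2 = 181, and p = q + 306 = 487.
Check: 181 · 487 = 88147.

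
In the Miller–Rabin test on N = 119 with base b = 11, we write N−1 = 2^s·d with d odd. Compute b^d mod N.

114

119 − 1 = 118 = 2^1 · 59, so d = 59.
11^1 ≡ 11 (mod 119)
11^2 ≡ 11^2 = 121 ≡ 2 (mod 119)
11^4 ≡ 2^2 = 4 ≡ 4 (mod 119)
11^8 ≡ 4^2 = 16 ≡ 16 (mod 119)
11^16 ≡ 16^2 = 256 ≡ 18 (mod 119)
11^32 ≡ 18^2 = 324 ≡ 86 (mod 119)
59 = 32 + 16 + 8 + 2 + 1 in binary powers of 2.
So 11^59 ≡ 86 · 18 · 16 · 2 · 11 ≡ 114 (mod 119).
Squaring chain: 114; never reaches −1, so base 11 is a Miller–Rabin witness that 119 is composite.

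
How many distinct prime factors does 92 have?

2

92 = 2^2 · 23
92 = 2^2 · 23, which has 2 distinct prime factors.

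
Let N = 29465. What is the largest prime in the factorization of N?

29465 = 5 · 5893
5893 = 71 · 83
83 is prime.
So 29465 = 5 · 71 · 83; the largest prime factor is 83.

83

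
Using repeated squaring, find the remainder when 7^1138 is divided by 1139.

7^1 ≡ 7 (mod 1139)
7^2 ≡ 7^2 = 49 ≡ 49 (mod 1139)
7^4 ≡ 49^2 = 2401 ≡ 123 (mod 1139)
7^8 ≡ 123^2 = 15129 ≡ 322 (mod 1139)
7^16 ≡ 322^2 = 103684 ≡ 35 (mod 1139)
7^32 ≡ 35^2 = 1225 ≡ 86 (mod 1139)
7^64 ≡ 86^2 = 7396 ≡ 562 (mod 1139)
7^128 ≡ 562^2 = 315844 ≡ 341 (mod 1139)
7^256 ≡ 341^2 = 116281 ≡ 103 (mod 1139)
7^512 ≡ 103^2 = 10609 ≡ 358 (mod 1139)
7^1024 ≡ 358^2 = 128164 ≡ 596 (mod 1139)
1138 = 1024 + 64 + 32 + 16 + 2 in binary powers of 2.
So 7^1138 ≡ 596 · 562 · 86 · 35 · 49 ≡ 236 (mod 1139).
Since 236 ≠ 1, base 7 is a Fermat witness: 1139 is composite.

236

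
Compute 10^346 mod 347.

10^1 ≡ 10 (mod 347)
10^2 ≡ 10^2 = 100 ≡ 100 (mod 347)
10^4 ≡ 100^2 = 10000 ≡ 284 (mod 347)
10^8 ≡ 284^2 = 80656 ≡ 152 (mod 347)
10^16 ≡ 152^2 = 23104 ≡ 202 (mod 347)
10^32 ≡ 202^2 = 40804 ≡ 205 (mod 347)
10^64 ≡ 205^2 = 42025 ≡ 38 (mod 347)
10^128 ≡ 38^2 = 1444 ≡ 56 (mod 347)
10^256 ≡ 56^2 = 3136 ≡ 13 (mod 347)
346 = 256 + 64 + 16 + 8 + 2 in binary powers of 2.
So 10^346 ≡ 13 · 38 · 202 · 152 · 100 ≡ 1 (mod 347).
Since the result is 1, base 10 gives no evidence that 347 is composite.

1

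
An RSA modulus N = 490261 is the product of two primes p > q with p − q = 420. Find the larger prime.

941

Since p = q + 420, we have 490261 = q(q + 420), so q² + 420q − 490261 = 0.
Discriminant: 420² + 4·490261 = 176400 + 1961044 = 2137444; √2137444 = 1462.
q = (−420 + 1462)/2 = 521, and p = q + 420 = 941.
Check: 521 · 941 = 490261.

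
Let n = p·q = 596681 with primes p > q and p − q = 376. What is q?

Since p = q + 376, we have 596681 = q(q + 376), so q² + 376q − 596681 = 0.
Discriminant: 376² + 4·596681 = 141376 + 2386724 = 2528100; √2528100 = 1590.
q = (−376 + 1590)/2 = 607, and p = q + 376 = 983.
Check: 607 · 983 = 596681.

607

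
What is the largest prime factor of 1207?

71

1207 = 17 · 71
71 is prime.
So 1207 = 17 · 71; the largest prime factor is 71.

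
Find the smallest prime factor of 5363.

5363 is odd.
Digit sum 17, not divisible by 3.
Ends in 3: not divisible by 5.
7: 5363 = 7·766 + 1
11: 5363 = 11·487 + 6
13: 5363 = 13·412 + 7
17: 5363 = 17·315 + 8
19: 5363 = 19·282 + 5
23: 5363 = 23·233 + 4
29: 5363 = 29·184 + 27
31: 5363 = 31·173

31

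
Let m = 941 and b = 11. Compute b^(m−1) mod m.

11^1 ≡ 11 (mod 941)
11^2 ≡ 11^2 = 121 ≡ 121 (mod 941)
11^4 ≡ 121^2 = 14641 ≡ 526 (mod 941)
11^8 ≡ 526^2 = 276676 ≡ 22 (mod 941)
11^16 ≡ 22^2 = 484 ≡ 484 (mod 941)
11^32 ≡ 484^2 = 234256 ≡ 888 (mod 941)
11^64 ≡ 888^2 = 788544 ≡ 927 (mod 941)
11^128 ≡ 927^2 = 859329 ≡ 196 (mod 941)
11^256 ≡ 196^2 = 38416 ≡ 776 (mod 941)
11^512 ≡ 776^2 = 602176 ≡ 877 (mod 941)
940 = 512 + 256 + 128 + 32 + 8 + 4 in binary powers of 2.
So 11^940 ≡ 877 · 776 · 196 · 888 · 22 · 526 ≡ 1 (mod 941).
Since the result is 1, base 11 gives no evidence that 941 is composite.

1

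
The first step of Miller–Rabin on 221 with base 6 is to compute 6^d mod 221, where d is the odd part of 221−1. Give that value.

221 − 1 = 220 = 2^2 · 55, so d = 55.
6^1 ≡ 6 (mod 221)
6^2 ≡ 6^2 = 36 ≡ 36 (mod 221)
6^4 ≡ 36^2 = 1296 ≡ 191 (mod 221)
6^8 ≡ 191^2 = 36481 ≡ 16 (mod 221)
6^16 ≡ 16^2 = 256 ≡ 35 (mod 221)
6^32 ≡ 35^2 = 1225 ≡ 120 (mod 221)
55 = 32 + 16 + 4 + 2 + 1 in binary powers of 2.
So 6^55 ≡ 120 · 35 · 191 · 36 · 6 ≡ 150 (mod 221).
Squaring chain: 150 → 179; never reaches −1, so base 6 is a Miller–Rabin witness that 221 is composite.

150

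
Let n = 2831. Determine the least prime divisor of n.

19

2831 is odd.
Digit sum 14, not divisible by 3.
Ends in 1: not divisible by 5.
7: 2831 = 7·404 + 3
11: 2831 = 11·257 + 4
13: 2831 = 13·217 + 10
17: 2831 = 17·166 + 9
19: 2831 = 19·149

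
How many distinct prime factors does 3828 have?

3828 = 2^2 · 957
957 = 3 · 319
319 = 11 · 29
3828 = 2^2 · 3 · 11 · 29, which has 4 distinct prime factors.

4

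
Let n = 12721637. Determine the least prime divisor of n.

73

12721637 is odd.
Digit sum 29, not divisible by 3.
Ends in 7: not divisible by 5.
7: 12721637 = 7·1817376 + 5
11: 12721637 = 11·1156512 + 5
13: 12721637 = 13·978587 + 6
17: 12721637 = 17·748331 + 10
19: 12721637 = 19·669559 + 16
23: 12721637 = 23·553114 + 15
29: 12721637 = 29·438677 + 4
31: 12721637 = 31·410375 + 12
37: 12721637 = 37·343828 + 1
41: 12721637 = 41·310283 + 34
43: 12721637 = 43·295852 + 1
47: 12721637 = 47·270673 + 6
53: 12721637 = 53·240030 + 47
59: 12721637 = 59·215620 + 57
61: 12721637 = 61·208551 + 26
67: 12721637 = 67·189875 + 12
71: 12721637 = 71·179177 + 70
73: 12721637 = 73·174269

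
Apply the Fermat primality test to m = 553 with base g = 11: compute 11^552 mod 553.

11^1 ≡ 11 (mod 553)
11^2 ≡ 11^2 = 121 ≡ 121 (mod 553)
11^4 ≡ 121^2 = 14641 ≡ 263 (mod 553)
11^8 ≡ 263^2 = 69169 ≡ 44 (mod 553)
11^16 ≡ 44^2 = 1936 ≡ 277 (mod 553)
11^32 ≡ 277^2 = 76729 ≡ 415 (mod 553)
11^64 ≡ 415^2 = 172225 ≡ 242 (mod 553)
11^128 ≡ 242^2 = 58564 ≡ 499 (mod 553)
11^256 ≡ 499^2 = 249001 ≡ 151 (mod 553)
11^512 ≡ 151^2 = 22801 ≡ 128 (mod 553)
552 = 512 + 32 + 8 in binary powers of 2.
So 11^552 ≡ 128 · 415 · 44 ≡ 302 (mod 553).
Since 302 ≠ 1, base 11 is a Fermat witness: 553 is composite.

302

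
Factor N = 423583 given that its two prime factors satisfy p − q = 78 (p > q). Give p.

Since p = q + 78, we have 423583 = q(q + 78), so q² + 78q − 423583 = 0.
Discriminant: 78² + 4·423583 = 6084 + 1694332 = 1700416; √1700416 = 1304.
q = (−78 + 1304)/2 = 613, and p = q + 78 = 691.
Check: 613 · 691 = 423583.

691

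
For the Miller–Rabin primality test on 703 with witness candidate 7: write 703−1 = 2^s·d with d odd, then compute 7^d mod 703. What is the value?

1

703 − 1 = 702 = 2^1 · 351, so d = 351.
7^1 ≡ 7 (mod 703)
7^2 ≡ 7^2 = 49 ≡ 49 (mod 703)
7^4 ≡ 49^2 = 2401 ≡ 292 (mod 703)
7^8 ≡ 292^2 = 85264 ≡ 201 (mod 703)
7^16 ≡ 201^2 = 40401 ≡ 330 (mod 703)
7^32 ≡ 330^2 = 108900 ≡ 638 (mod 703)
7^64 ≡ 638^2 = 407044 ≡ 7 (mod 703)
7^128 ≡ 7^2 = 49 ≡ 49 (mod 703)
7^256 ≡ 49^2 = 2401 ≡ 292 (mod 703)
351 = 256 + 64 + 16 + 8 + 4 + 2 + 1 in binary powers of 2.
So 7^351 ≡ 292 · 7 · 330 · 201 · 292 · 49 · 7 ≡ 1 (mod 703).
Since 7^d ≡ 1 (mod 703), base 7 does not prove 703 composite.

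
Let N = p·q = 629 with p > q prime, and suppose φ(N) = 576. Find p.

φ(n) = (p−1)(q−1) = n − (p+q) + 1, so p + q = 629 − 576 + 1 = 54.
p and q are the roots of t² − 54t + 629 = 0.
Discriminant: 54² − 4·629 = 2916 − 2516 = 400; √400 = 20.
q = (54 − 20)/2 = 17, p = (54 + 20)/2 = 37.
Check: 17 · 37 = 629.

37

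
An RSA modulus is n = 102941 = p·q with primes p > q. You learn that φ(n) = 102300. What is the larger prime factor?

331

φ(n) = (p−1)(q−1) = n − (p+q) + 1, so p + q = 102941 − 102300 + 1 = 642.
p and q are the roots of t² − 642t + 102941 = 0.
Discriminant: 642² − 4·102941 = 412164 − 411764 = 400; √400 = 20.
q = (642 − 20)/2 = 311, p = (642 + 20)/2 = 331.
Check: 311 · 331 = 102941.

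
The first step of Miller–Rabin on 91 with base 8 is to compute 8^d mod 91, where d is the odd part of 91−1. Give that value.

91 − 1 = 90 = 2^1 · 45, so d = 45.
8^1 ≡ 8 (mod 91)
8^2 ≡ 8^2 = 64 ≡ 64 (mod 91)
8^4 ≡ 64^2 = 4096 ≡ 1 (mod 91)
8^8 ≡ 1^2 = 1 ≡ 1 (mod 91)
8^16 ≡ 1^2 = 1 ≡ 1 (mod 91)
8^32 ≡ 1^2 = 1 ≡ 1 (mod 91)
45 = 32 + 8 + 4 + 1 in binary powers of 2.
So 8^45 ≡ 1 · 1 · 1 · 8 ≡ 8 (mod 91).
Squaring chain: 8; never reaches −1, so base 8 is a Miller–Rabin witness that 91 is composite.

8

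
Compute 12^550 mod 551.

463

12^1 ≡ 12 (mod 551)
12^2 ≡ 12^2 = 144 ≡ 144 (mod 551)
12^4 ≡ 144^2 = 20736 ≡ 349 (mod 551)
12^8 ≡ 349^2 = 121801 ≡ 30 (mod 551)
12^16 ≡ 30^2 = 900 ≡ 349 (mod 551)
12^32 ≡ 349^2 = 121801 ≡ 30 (mod 551)
12^64 ≡ 30^2 = 900 ≡ 349 (mod 551)
12^128 ≡ 349^2 = 121801 ≡ 30 (mod 551)
12^256 ≡ 30^2 = 900 ≡ 349 (mod 551)
12^512 ≡ 349^2 = 121801 ≡ 30 (mod 551)
550 = 512 + 32 + 4 + 2 in binary powers of 2.
So 12^550 ≡ 30 · 30 · 349 · 144 ≡ 463 (mod 551).
Since 463 ≠ 1, base 12 is a Fermat witness: 551 is composite.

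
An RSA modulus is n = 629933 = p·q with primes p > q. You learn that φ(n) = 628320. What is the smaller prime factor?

φ(n) = (p−1)(q−1) = n − (p+q) + 1, so p + q = 629933 − 628320 + 1 = 1614.
p and q are the roots of t² − 1614t + 629933 = 0.
Discriminant: 1614² − 4·629933 = 2604996 − 2519732 = 85264; √85264 = 292.
q = (1614 − 292)/2 = 661, p = (1614 + 292)/2 = 953.
Check: 661 · 953 = 629933.

661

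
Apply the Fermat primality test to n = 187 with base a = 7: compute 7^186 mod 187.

7^1 ≡ 7 (mod 187)
7^2 ≡ 7^2 = 49 ≡ 49 (mod 187)
7^4 ≡ 49^2 = 2401 ≡ 157 (mod 187)
7^8 ≡ 157^2 = 24649 ≡ 152 (mod 187)
7^16 ≡ 152^2 = 23104 ≡ 103 (mod 187)
7^32 ≡ 103^2 = 10609 ≡ 137 (mod 187)
7^64 ≡ 137^2 = 18769 ≡ 69 (mod 187)
7^128 ≡ 69^2 = 4761 ≡ 86 (mod 187)
186 = 128 + 32 + 16 + 8 + 2 in binary powers of 2.
So 7^186 ≡ 86 · 137 · 103 · 152 · 49 ≡ 70 (mod 187).
Since 70 ≠ 1, base 7 is a Fermat witness: 187 is composite.

70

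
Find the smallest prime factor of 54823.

54823 is odd.
Digit sum 22, not divisible by 3.
Ends in 3: not divisible by 5.
7: 54823 = 7·7831 + 6
11: 54823 = 11·4983 + 10
13: 54823 = 13·4217 + 2
17: 54823 = 17·3224 + 15
19: 54823 = 19·2885 + 8
23: 54823 = 23·2383 + 14
29: 54823 = 29·1890 + 13
31: 54823 = 31·1768 + 15
37: 54823 = 37·1481 + 26
41: 54823 = 41·1337 + 6
43: 54823 = 43·1274 + 41
47: 54823 = 47·1166 + 21
53: 54823 = 53·1034 + 21
59: 54823 = 59·929 + 12
61: 54823 = 61·898 + 45
67: 54823 = 67·818 + 17
71: 54823 = 71·772 + 11
73: 54823 = 73·751

73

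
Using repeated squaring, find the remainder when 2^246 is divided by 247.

2^1 ≡ 2 (mod 247)
2^2 ≡ 2^2 = 4 ≡ 4 (mod 247)
2^4 ≡ 4^2 = 16 ≡ 16 (mod 247)
2^8 ≡ 16^2 = 256 ≡ 9 (mod 247)
2^16 ≡ 9^2 = 81 ≡ 81 (mod 247)
2^32 ≡ 81^2 = 6561 ≡ 139 (mod 247)
2^64 ≡ 139^2 = 19321 ≡ 55 (mod 247)
2^128 ≡ 55^2 = 3025 ≡ 61 (mod 247)
246 = 128 + 64 + 32 + 16 + 4 + 2 in binary powers of 2.
So 2^246 ≡ 61 · 55 · 139 · 81 · 16 · 4 ≡ 220 (mod 247).
Since 220 ≠ 1, base 2 is a Fermat witness: 247 is composite.

220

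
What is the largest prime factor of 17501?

43

17501 = 11 · 1591
1591 = 37 · 43
43 is prime.
So 17501 = 11 · 37 · 43; the largest prime factor is 43.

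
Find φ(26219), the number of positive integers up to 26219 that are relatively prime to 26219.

25896

Factor: 26219 = 157 · 167.
φ(26219) = (157−1) · (167−1) = 156 · 166 = 25896.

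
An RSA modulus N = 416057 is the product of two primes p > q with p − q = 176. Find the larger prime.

739

Since p = q + 176, we have 416057 = q(q + 176), so q² + 176q − 416057 = 0.
Discriminant: 176² + 4·416057 = 30976 + 1664228 = 1695204; √1695204 = 1302.
q = (−176 + 1302)/2 = 563, and p = q + 176 = 739.
Check: 563 · 739 = 416057.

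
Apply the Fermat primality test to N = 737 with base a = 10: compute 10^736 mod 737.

10^1 ≡ 10 (mod 737)
10^2 ≡ 10^2 = 100 ≡ 100 (mod 737)
10^4 ≡ 100^2 = 10000 ≡ 419 (mod 737)
10^8 ≡ 419^2 = 175561 ≡ 155 (mod 737)
10^16 ≡ 155^2 = 24025 ≡ 441 (mod 737)
10^32 ≡ 441^2 = 194481 ≡ 650 (mod 737)
10^64 ≡ 650^2 = 422500 ≡ 199 (mod 737)
10^128 ≡ 199^2 = 39601 ≡ 540 (mod 737)
10^256 ≡ 540^2 = 291600 ≡ 485 (mod 737)
10^512 ≡ 485^2 = 235225 ≡ 122 (mod 737)
736 = 512 + 128 + 64 + 32 in binary powers of 2.
So 10^736 ≡ 122 · 540 · 199 · 650 ≡ 23 (mod 737).
Since 23 ≠ 1, base 10 is a Fermat witness: 737 is composite.

23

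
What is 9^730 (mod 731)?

13

9^1 ≡ 9 (mod 731)
9^2 ≡ 9^2 = 81 ≡ 81 (mod 731)
9^4 ≡ 81^2 = 6561 ≡ 713 (mod 731)
9^8 ≡ 713^2 = 508369 ≡ 324 (mod 731)
9^16 ≡ 324^2 = 104976 ≡ 443 (mod 731)
9^32 ≡ 443^2 = 196249 ≡ 341 (mod 731)
9^64 ≡ 341^2 = 116281 ≡ 52 (mod 731)
9^128 ≡ 52^2 = 2704 ≡ 511 (mod 731)
9^256 ≡ 511^2 = 261121 ≡ 154 (mod 731)
9^512 ≡ 154^2 = 23716 ≡ 324 (mod 731)
730 = 512 + 128 + 64 + 16 + 8 + 2 in binary powers of 2.
So 9^730 ≡ 324 · 511 · 52 · 443 · 324 · 81 ≡ 13 (mod 731).
Since 13 ≠ 1, base 9 is a Fermat witness: 731 is composite.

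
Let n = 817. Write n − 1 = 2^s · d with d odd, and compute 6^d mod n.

87

817 − 1 = 816 = 2^4 · 51, so d = 51.
6^1 ≡ 6 (mod 817)
6^2 ≡ 6^2 = 36 ≡ 36 (mod 817)
6^4 ≡ 36^2 = 1296 ≡ 479 (mod 817)
6^8 ≡ 479^2 = 229441 ≡ 681 (mod 817)
6^16 ≡ 681^2 = 463761 ≡ 522 (mod 817)
6^32 ≡ 522^2 = 272484 ≡ 423 (mod 817)
51 = 32 + 16 + 2 + 1 in binary powers of 2.
So 6^51 ≡ 423 · 522 · 36 · 6 ≡ 87 (mod 817).
Squaring chain: 87 → 216 → 87 → 216; never reaches −1, so base 6 is a Miller–Rabin witness that 817 is composite.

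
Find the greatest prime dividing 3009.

59

3009 = 3 · 1003
1003 = 17 · 59
59 is prime.
So 3009 = 3 · 17 · 59; the largest prime factor is 59.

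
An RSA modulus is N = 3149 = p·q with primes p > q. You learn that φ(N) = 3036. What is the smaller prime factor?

φ(n) = (p−1)(q−1) = n − (p+q) + 1, so p + q = 3149 − 3036 + 1 = 114.
p and q are the roots of t² − 114t + 3149 = 0.
Discriminant: 114² − 4·3149 = 12996 − 12596 = 400; √400 = 20.
q = (114 − 20)/2 = 47, p = (114 + 20)/2 = 67.
Check: 47 · 67 = 3149.

47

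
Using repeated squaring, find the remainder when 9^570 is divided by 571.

1

9^1 ≡ 9 (mod 571)
9^2 ≡ 9^2 = 81 ≡ 81 (mod 571)
9^4 ≡ 81^2 = 6561 ≡ 280 (mod 571)
9^8 ≡ 280^2 = 78400 ≡ 173 (mod 571)
9^16 ≡ 173^2 = 29929 ≡ 237 (mod 571)
9^32 ≡ 237^2 = 56169 ≡ 211 (mod 571)
9^64 ≡ 211^2 = 44521 ≡ 554 (mod 571)
9^128 ≡ 554^2 = 306916 ≡ 289 (mod 571)
9^256 ≡ 289^2 = 83521 ≡ 155 (mod 571)
9^512 ≡ 155^2 = 24025 ≡ 43 (mod 571)
570 = 512 + 32 + 16 + 8 + 2 in binary powers of 2.
So 9^570 ≡ 43 · 211 · 237 · 173 · 81 ≡ 1 (mod 571).
Since the result is 1, base 9 gives no evidence that 571 is composite.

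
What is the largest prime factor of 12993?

71

12993 = 3 · 4331
4331 = 61 · 71
71 is prime.
So 12993 = 3 · 61 · 71; the largest prime factor is 71.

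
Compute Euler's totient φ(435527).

Factor: 435527 = 37 · 79 · 149.
φ(435527) = (37−1) · (79−1) · (149−1) = 36 · 78 · 148 = 415584.

415584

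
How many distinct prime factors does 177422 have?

177422 = 2 · 88711
88711 = 7 · 12673
12673 = 19 · 667
667 = 23 · 29
177422 = 2 · 7 · 19 · 23 · 29, which has 5 distinct prime factors.

5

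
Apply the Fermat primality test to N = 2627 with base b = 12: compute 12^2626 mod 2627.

12^1 ≡ 12 (mod 2627)
12^2 ≡ 12^2 = 144 ≡ 144 (mod 2627)
12^4 ≡ 144^2 = 20736 ≡ 2347 (mod 2627)
12^8 ≡ 2347^2 = 5508409 ≡ 2217 (mod 2627)
12^16 ≡ 2217^2 = 4915089 ≡ 2599 (mod 2627)
12^32 ≡ 2599^2 = 6754801 ≡ 784 (mod 2627)
12^64 ≡ 784^2 = 614656 ≡ 2565 (mod 2627)
12^128 ≡ 2565^2 = 6579225 ≡ 1217 (mod 2627)
12^256 ≡ 1217^2 = 1481089 ≡ 2088 (mod 2627)
12^512 ≡ 2088^2 = 4359744 ≡ 1551 (mod 2627)
12^1024 ≡ 1551^2 = 2405601 ≡ 1896 (mod 2627)
12^2048 ≡ 1896^2 = 3594816 ≡ 1080 (mod 2627)
2626 = 2048 + 512 + 64 + 2 in binary powers of 2.
So 12^2626 ≡ 1080 · 1551 · 2565 · 144 ≡ 83 (mod 2627).
Since 83 ≠ 1, base 12 is a Fermat witness: 2627 is composite.

83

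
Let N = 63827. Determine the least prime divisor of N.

63827 is odd.
Digit sum 26, not divisible by 3.
Ends in 7: not divisible by 5.
7: 63827 = 7·9118 + 1
11: 63827 = 11·5802 + 5
13: 63827 = 13·4909 + 10
17: 63827 = 17·3754 + 9
19: 63827 = 19·3359 + 6
23: 63827 = 23·2775 + 2
29: 63827 = 29·2200 + 27
31: 63827 = 31·2058 + 29
37: 63827 = 37·1725 + 2
41: 63827 = 41·1556 + 31
43: 63827 = 43·1484 + 15
47: 63827 = 47·1358 + 1
53: 63827 = 53·1204 + 15
59: 63827 = 59·1081 + 48
61: 63827 = 61·1046 + 21
67: 63827 = 67·952 + 43
71: 63827 = 71·898 + 69
73: 63827 = 73·874 + 25
79: 63827 = 79·807 + 74
83: 63827 = 83·769

83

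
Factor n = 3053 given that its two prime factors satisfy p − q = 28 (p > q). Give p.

71

Since p = q + 28, we have 3053 = q(q + 28), so q² + 28q − 3053 = 0.
Discriminant: 28² + 4·3053 = 784 + 12212 = 12996; √12996 = 114.
q = (−28 + 114)/2 = 43, and p = q + 28 = 71.
Check: 43 · 71 = 3053.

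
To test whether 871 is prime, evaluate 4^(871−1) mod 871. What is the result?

14

4^1 ≡ 4 (mod 871)
4^2 ≡ 4^2 = 16 ≡ 16 (mod 871)
4^4 ≡ 16^2 = 256 ≡ 256 (mod 871)
4^8 ≡ 256^2 = 65536 ≡ 211 (mod 871)
4^16 ≡ 211^2 = 44521 ≡ 100 (mod 871)
4^32 ≡ 100^2 = 10000 ≡ 419 (mod 871)
4^64 ≡ 419^2 = 175561 ≡ 490 (mod 871)
4^128 ≡ 490^2 = 240100 ≡ 575 (mod 871)
4^256 ≡ 575^2 = 330625 ≡ 516 (mod 871)
4^512 ≡ 516^2 = 266256 ≡ 601 (mod 871)
870 = 512 + 256 + 64 + 32 + 4 + 2 in binary powers of 2.
So 4^870 ≡ 601 · 516 · 490 · 419 · 256 · 16 ≡ 14 (mod 871).
Since 14 ≠ 1, base 4 is a Fermat witness: 871 is composite.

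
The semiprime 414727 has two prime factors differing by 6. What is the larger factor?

647

Since p = q + 6, we have 414727 = q(q + 6), so q² + 6q − 414727 = 0.
Discriminant: 6² + 4·414727 = 36 + 1658908 = 1658944; √1658944 = 1288.
q = (−6 + 1288)/2 = 641, and p = q + 6 = 647.
Check: 641 · 647 = 414727.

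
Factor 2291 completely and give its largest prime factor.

2291 = 29 · 79
79 is prime.
So 2291 = 29 · 79; the largest prime factor is 79.

79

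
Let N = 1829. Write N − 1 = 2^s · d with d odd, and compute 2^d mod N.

1829 − 1 = 1828 = 2^2 · 457, so d = 457.
2^1 ≡ 2 (mod 1829)
2^2 ≡ 2^2 = 4 ≡ 4 (mod 1829)
2^4 ≡ 4^2 = 16 ≡ 16 (mod 1829)
2^8 ≡ 16^2 = 256 ≡ 256 (mod 1829)
2^16 ≡ 256^2 = 65536 ≡ 1521 (mod 1829)
2^32 ≡ 1521^2 = 2313441 ≡ 1585 (mod 1829)
2^64 ≡ 1585^2 = 2512225 ≡ 1008 (mod 1829)
2^128 ≡ 1008^2 = 1016064 ≡ 969 (mod 1829)
2^256 ≡ 969^2 = 938961 ≡ 684 (mod 1829)
457 = 256 + 128 + 64 + 8 + 1 in binary powers of 2.
So 2^457 ≡ 684 · 969 · 1008 · 256 · 2 ≡ 655 (mod 1829).
Squaring chain: 655 → 1039; never reaches −1, so base 2 is a Miller–Rabin witness that 1829 is composite.

655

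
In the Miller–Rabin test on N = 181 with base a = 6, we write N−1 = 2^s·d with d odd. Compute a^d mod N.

162

181 − 1 = 180 = 2^2 · 45, so d = 45.
6^1 ≡ 6 (mod 181)
6^2 ≡ 6^2 = 36 ≡ 36 (mod 181)
6^4 ≡ 36^2 = 1296 ≡ 29 (mod 181)
6^8 ≡ 29^2 = 841 ≡ 117 (mod 181)
6^16 ≡ 117^2 = 13689 ≡ 114 (mod 181)
6^32 ≡ 114^2 = 12996 ≡ 145 (mod 181)
45 = 32 + 8 + 4 + 1 in binary powers of 2.
So 6^45 ≡ 145 · 117 · 29 · 6 ≡ 162 (mod 181).
Squaring chain: 162 → 180; reaches −1, so base 6 does not prove 181 composite.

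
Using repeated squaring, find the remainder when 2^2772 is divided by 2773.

2^1 ≡ 2 (mod 2773)
2^2 ≡ 2^2 = 4 ≡ 4 (mod 2773)
2^4 ≡ 4^2 = 16 ≡ 16 (mod 2773)
2^8 ≡ 16^2 = 256 ≡ 256 (mod 2773)
2^16 ≡ 256^2 = 65536 ≡ 1757 (mod 2773)
2^32 ≡ 1757^2 = 3087049 ≡ 700 (mod 2773)
2^64 ≡ 700^2 = 490000 ≡ 1952 (mod 2773)
2^128 ≡ 1952^2 = 3810304 ≡ 202 (mod 2773)
2^256 ≡ 202^2 = 40804 ≡ 1982 (mod 2773)
2^512 ≡ 1982^2 = 3928324 ≡ 1756 (mod 2773)
2^1024 ≡ 1756^2 = 3083536 ≡ 2733 (mod 2773)
2^2048 ≡ 2733^2 = 7469289 ≡ 1600 (mod 2773)
2772 = 2048 + 512 + 128 + 64 + 16 + 4 in binary powers of 2.
So 2^2772 ≡ 1600 · 1756 · 202 · 1952 · 1757 · 16 ≡ 1088 (mod 2773).
Since 1088 ≠ 1, base 2 is a Fermat witness: 2773 is composite.

1088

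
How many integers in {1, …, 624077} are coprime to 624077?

602208

Factor: 624077 = 73 · 83 · 103.
φ(624077) = (73−1) · (83−1) · (103−1) = 72 · 82 · 102 = 602208.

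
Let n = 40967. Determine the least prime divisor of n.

71

40967 is odd.
Digit sum 26, not divisible by 3.
Ends in 7: not divisible by 5.
7: 40967 = 7·5852 + 3
11: 40967 = 11·3724 + 3
13: 40967 = 13·3151 + 4
17: 40967 = 17·2409 + 14
19: 40967 = 19·2156 + 3
23: 40967 = 23·1781 + 4
29: 40967 = 29·1412 + 19
31: 40967 = 31·1321 + 16
37: 40967 = 37·1107 + 8
41: 40967 = 41·999 + 8
43: 40967 = 43·952 + 31
47: 40967 = 47·871 + 30
53: 40967 = 53·772 + 51
59: 40967 = 59·694 + 21
61: 40967 = 61·671 + 36
67: 40967 = 67·611 + 30
71: 40967 = 71·577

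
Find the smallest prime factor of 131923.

131923 is odd.
Digit sum 19, not divisible by 3.
Ends in 3: not divisible by 5.
7: 131923 = 7·18846 + 1
11: 131923 = 11·11993

11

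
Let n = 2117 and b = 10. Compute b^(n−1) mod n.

364

10^1 ≡ 10 (mod 2117)
10^2 ≡ 10^2 = 100 ≡ 100 (mod 2117)
10^4 ≡ 100^2 = 10000 ≡ 1532 (mod 2117)
10^8 ≡ 1532^2 = 2347024 ≡ 1388 (mod 2117)
10^16 ≡ 1388^2 = 1926544 ≡ 74 (mod 2117)
10^32 ≡ 74^2 = 5476 ≡ 1242 (mod 2117)
10^64 ≡ 1242^2 = 1542564 ≡ 1388 (mod 2117)
10^128 ≡ 1388^2 = 1926544 ≡ 74 (mod 2117)
10^256 ≡ 74^2 = 5476 ≡ 1242 (mod 2117)
10^512 ≡ 1242^2 = 1542564 ≡ 1388 (mod 2117)
10^1024 ≡ 1388^2 = 1926544 ≡ 74 (mod 2117)
10^2048 ≡ 74^2 = 5476 ≡ 1242 (mod 2117)
2116 = 2048 + 64 + 4 in binary powers of 2.
So 10^2116 ≡ 1242 · 1388 · 1532 ≡ 364 (mod 2117).
Since 364 ≠ 1, base 10 is a Fermat witness: 2117 is composite.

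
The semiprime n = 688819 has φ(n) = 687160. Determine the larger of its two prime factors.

839

φ(n) = (p−1)(q−1) = n − (p+q) + 1, so p + q = 688819 − 687160 + 1 = 1660.
p and q are the roots of t² − 1660t + 688819 = 0.
Discriminant: 1660² − 4·688819 = 2755600 − 2755276 = 324; √324 = 18.
q = (1660 − 18)/2 = 821, p = (1660 + 18)/2 = 839.
Check: 821 · 839 = 688819.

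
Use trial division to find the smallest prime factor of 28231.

7

28231 is odd.
Digit sum 16, not divisible by 3.
Ends in 1: not divisible by 5.
7: 28231 = 7·4033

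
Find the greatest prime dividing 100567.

100567 = 19 · 5293
5293 = 67 · 79
79 is prime.
So 100567 = 19 · 67 · 79; the largest prime factor is 79.

79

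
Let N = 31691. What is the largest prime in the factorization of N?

31691 = 11 · 2881
2881 = 43 · 67
67 is prime.
So 31691 = 11 · 43 · 67; the largest prime factor is 67.

67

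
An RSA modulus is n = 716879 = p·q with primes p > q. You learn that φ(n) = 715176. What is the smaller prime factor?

757

φ(n) = (p−1)(q−1) = n − (p+q) + 1, so p + q = 716879 − 715176 + 1 = 1704.
p and q are the roots of t² − 1704t + 716879 = 0.
Discriminant: 1704² − 4·716879 = 2903616 − 2867516 = 36100; √36100 = 190.
q = (1704 − 190)/2 = 757, p = (1704 + 190)/2 = 947.
Check: 757 · 947 = 716879.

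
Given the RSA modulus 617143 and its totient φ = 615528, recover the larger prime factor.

φ(n) = (p−1)(q−1) = n − (p+q) + 1, so p + q = 617143 − 615528 + 1 = 1616.
p and q are the roots of t² − 1616t + 617143 = 0.
Discriminant: 1616² − 4·617143 = 2611456 − 2468572 = 142884; √142884 = 378.
q = (1616 − 378)/2 = 619, p = (1616 + 378)/2 = 997.
Check: 619 · 997 = 617143.

997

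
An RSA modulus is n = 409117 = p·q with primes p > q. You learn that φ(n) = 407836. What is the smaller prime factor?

599

φ(n) = (p−1)(q−1) = n − (p+q) + 1, so p + q = 409117 − 407836 + 1 = 1282.
p and q are the roots of t² − 1282t + 409117 = 0.
Discriminant: 1282² − 4·409117 = 1643524 − 1636468 = 7056; √7056 = 84.
q = (1282 − 84)/2 = 599, p = (1282 + 84)/2 = 683.
Check: 599 · 683 = 409117.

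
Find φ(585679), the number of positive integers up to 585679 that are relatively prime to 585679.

Factor: 585679 = 71 · 73 · 113.
φ(585679) = (71−1) · (73−1) · (113−1) = 70 · 72 · 112 = 564480.

564480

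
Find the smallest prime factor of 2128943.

2128943 is odd.
Digit sum 29, not divisible by 3.
Ends in 3: not divisible by 5.
7: 2128943 = 7·304134 + 5
11: 2128943 = 11·193540 + 3
13: 2128943 = 13·163764 + 11
17: 2128943 = 17·125231 + 16
19: 2128943 = 19·112049 + 12
23: 2128943 = 23·92562 + 17
29: 2128943 = 29·73411 + 24
31: 2128943 = 31·68675 + 18
37: 2128943 = 37·57539

37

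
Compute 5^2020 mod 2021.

5^1 ≡ 5 (mod 2021)
5^2 ≡ 5^2 = 25 ≡ 25 (mod 2021)
5^4 ≡ 25^2 = 625 ≡ 625 (mod 2021)
5^8 ≡ 625^2 = 390625 ≡ 572 (mod 2021)
5^16 ≡ 572^2 = 327184 ≡ 1803 (mod 2021)
5^32 ≡ 1803^2 = 3250809 ≡ 1041 (mod 2021)
5^64 ≡ 1041^2 = 1083681 ≡ 425 (mod 2021)
5^128 ≡ 425^2 = 180625 ≡ 756 (mod 2021)
5^256 ≡ 756^2 = 571536 ≡ 1614 (mod 2021)
5^512 ≡ 1614^2 = 2604996 ≡ 1948 (mod 2021)
5^1024 ≡ 1948^2 = 3794704 ≡ 1287 (mod 2021)
2020 = 1024 + 512 + 256 + 128 + 64 + 32 + 4 in binary powers of 2.
So 5^2020 ≡ 1287 · 1948 · 1614 · 756 · 425 · 1041 · 625 ≡ 883 (mod 2021).
Since 883 ≠ 1, base 5 is a Fermat witness: 2021 is composite.

883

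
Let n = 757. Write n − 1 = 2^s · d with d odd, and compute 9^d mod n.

757 − 1 = 756 = 2^2 · 189, so d = 189.
9^1 ≡ 9 (mod 757)
9^2 ≡ 9^2 = 81 ≡ 81 (mod 757)
9^4 ≡ 81^2 = 6561 ≡ 505 (mod 757)
9^8 ≡ 505^2 = 255025 ≡ 673 (mod 757)
9^16 ≡ 673^2 = 452929 ≡ 243 (mod 757)
9^32 ≡ 243^2 = 59049 ≡ 3 (mod 757)
9^64 ≡ 3^2 = 9 ≡ 9 (mod 757)
9^128 ≡ 9^2 = 81 ≡ 81 (mod 757)
189 = 128 + 32 + 16 + 8 + 4 + 1 in binary powers of 2.
So 9^189 ≡ 81 · 3 · 243 · 673 · 505 · 9 ≡ 1 (mod 757).
Since 9^d ≡ 1 (mod 757), base 9 does not prove 757 composite.

1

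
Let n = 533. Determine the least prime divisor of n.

13

533 is odd.
Digit sum 11, not divisible by 3.
Ends in 3: not divisible by 5.
7: 533 = 7·76 + 1
11: 533 = 11·48 + 5
13: 533 = 13·41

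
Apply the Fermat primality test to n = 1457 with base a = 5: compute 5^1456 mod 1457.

5^1 ≡ 5 (mod 1457)
5^2 ≡ 5^2 = 25 ≡ 25 (mod 1457)
5^4 ≡ 25^2 = 625 ≡ 625 (mod 1457)
5^8 ≡ 625^2 = 390625 ≡ 149 (mod 1457)
5^16 ≡ 149^2 = 22201 ≡ 346 (mod 1457)
5^32 ≡ 346^2 = 119716 ≡ 242 (mod 1457)
5^64 ≡ 242^2 = 58564 ≡ 284 (mod 1457)
5^128 ≡ 284^2 = 80656 ≡ 521 (mod 1457)
5^256 ≡ 521^2 = 271441 ≡ 439 (mod 1457)
5^512 ≡ 439^2 = 192721 ≡ 397 (mod 1457)
5^1024 ≡ 397^2 = 157609 ≡ 253 (mod 1457)
1456 = 1024 + 256 + 128 + 32 + 16 in binary powers of 2.
So 5^1456 ≡ 253 · 439 · 521 · 242 · 346 ≡ 36 (mod 1457).
Since 36 ≠ 1, base 5 is a Fermat witness: 1457 is composite.

36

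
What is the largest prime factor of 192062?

192062 = 2 · 96031
96031 = 13 · 7387
7387 = 83 · 89
89 is prime.
So 192062 = 2 · 13 · 83 · 89; the largest prime factor is 89.

89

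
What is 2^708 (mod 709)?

2^1 ≡ 2 (mod 709)
2^2 ≡ 2^2 = 4 ≡ 4 (mod 709)
2^4 ≡ 4^2 = 16 ≡ 16 (mod 709)
2^8 ≡ 16^2 = 256 ≡ 256 (mod 709)
2^16 ≡ 256^2 = 65536 ≡ 308 (mod 709)
2^32 ≡ 308^2 = 94864 ≡ 567 (mod 709)
2^64 ≡ 567^2 = 321489 ≡ 312 (mod 709)
2^128 ≡ 312^2 = 97344 ≡ 211 (mod 709)
2^256 ≡ 211^2 = 44521 ≡ 563 (mod 709)
2^512 ≡ 563^2 = 316969 ≡ 46 (mod 709)
708 = 512 + 128 + 64 + 4 in binary powers of 2.
So 2^708 ≡ 46 · 211 · 312 · 16 ≡ 1 (mod 709).
Since the result is 1, base 2 gives no evidence that 709 is composite.

1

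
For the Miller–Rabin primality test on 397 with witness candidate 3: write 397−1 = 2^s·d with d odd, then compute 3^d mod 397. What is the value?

396

397 − 1 = 396 = 2^2 · 99, so d = 99.
3^1 ≡ 3 (mod 397)
3^2 ≡ 3^2 = 9 ≡ 9 (mod 397)
3^4 ≡ 9^2 = 81 ≡ 81 (mod 397)
3^8 ≡ 81^2 = 6561 ≡ 209 (mod 397)
3^16 ≡ 209^2 = 43681 ≡ 11 (mod 397)
3^32 ≡ 11^2 = 121 ≡ 121 (mod 397)
3^64 ≡ 121^2 = 14641 ≡ 349 (mod 397)
99 = 64 + 32 + 2 + 1 in binary powers of 2.
So 3^99 ≡ 349 · 121 · 9 · 3 ≡ 396 (mod 397).
Since 3^d ≡ 396 (mod 397), base 3 does not prove 397 composite.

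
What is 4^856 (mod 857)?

4^1 ≡ 4 (mod 857)
4^2 ≡ 4^2 = 16 ≡ 16 (mod 857)
4^4 ≡ 16^2 = 256 ≡ 256 (mod 857)
4^8 ≡ 256^2 = 65536 ≡ 404 (mod 857)
4^16 ≡ 404^2 = 163216 ≡ 386 (mod 857)
4^32 ≡ 386^2 = 148996 ≡ 735 (mod 857)
4^64 ≡ 735^2 = 540225 ≡ 315 (mod 857)
4^128 ≡ 315^2 = 99225 ≡ 670 (mod 857)
4^256 ≡ 670^2 = 448900 ≡ 689 (mod 857)
4^512 ≡ 689^2 = 474721 ≡ 800 (mod 857)
856 = 512 + 256 + 64 + 16 + 8 in binary powers of 2.
So 4^856 ≡ 800 · 689 · 315 · 386 · 404 ≡ 1 (mod 857).
Since the result is 1, base 4 gives no evidence that 857 is composite.

1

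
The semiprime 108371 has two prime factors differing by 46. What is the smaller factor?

Since p = q + 46, we have 108371 = q(q + 46), so q² + 46q − 108371 = 0.
Discriminant: 46² + 4·108371 = 2116 + 433484 = 435600; √435600 = 660.
q = (−46 + 660)/2 = 307, and p = q + 46 = 353.
Check: 307 · 353 = 108371.

307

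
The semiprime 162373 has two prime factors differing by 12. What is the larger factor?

409

Since p = q + 12, we have 162373 = q(q + 12), so q² + 12q − 162373 = 0.
Discriminant: 12² + 4·162373 = 144 + 649492 = 649636; √649636 = 806.
q = (−12 + 806)/2 = 397, and p = q + 12 = 409.
Check: 397 · 409 = 162373.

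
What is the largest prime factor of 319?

319 = 11 · 29
29 is prime.
So 319 = 11 · 29; the largest prime factor is 29.

29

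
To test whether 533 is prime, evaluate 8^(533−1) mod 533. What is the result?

8^1 ≡ 8 (mod 533)
8^2 ≡ 8^2 = 64 ≡ 64 (mod 533)
8^4 ≡ 64^2 = 4096 ≡ 365 (mod 533)
8^8 ≡ 365^2 = 133225 ≡ 508 (mod 533)
8^16 ≡ 508^2 = 258064 ≡ 92 (mod 533)
8^32 ≡ 92^2 = 8464 ≡ 469 (mod 533)
8^64 ≡ 469^2 = 219961 ≡ 365 (mod 533)
8^128 ≡ 365^2 = 133225 ≡ 508 (mod 533)
8^256 ≡ 508^2 = 258064 ≡ 92 (mod 533)
8^512 ≡ 92^2 = 8464 ≡ 469 (mod 533)
532 = 512 + 16 + 4 in binary powers of 2.
So 8^532 ≡ 469 · 92 · 365 ≡ 469 (mod 533).
Since 469 ≠ 1, base 8 is a Fermat witness: 533 is composite.

469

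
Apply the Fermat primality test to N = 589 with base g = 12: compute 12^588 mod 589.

39

12^1 ≡ 12 (mod 589)
12^2 ≡ 12^2 = 144 ≡ 144 (mod 589)
12^4 ≡ 144^2 = 20736 ≡ 121 (mod 589)
12^8 ≡ 121^2 = 14641 ≡ 505 (mod 589)
12^16 ≡ 505^2 = 255025 ≡ 577 (mod 589)
12^32 ≡ 577^2 = 332929 ≡ 144 (mod 589)
12^64 ≡ 144^2 = 20736 ≡ 121 (mod 589)
12^128 ≡ 121^2 = 14641 ≡ 505 (mod 589)
12^256 ≡ 505^2 = 255025 ≡ 577 (mod 589)
12^512 ≡ 577^2 = 332929 ≡ 144 (mod 589)
588 = 512 + 64 + 8 + 4 in binary powers of 2.
So 12^588 ≡ 144 · 121 · 505 · 121 ≡ 39 (mod 589).
Since 39 ≠ 1, base 12 is a Fermat witness: 589 is composite.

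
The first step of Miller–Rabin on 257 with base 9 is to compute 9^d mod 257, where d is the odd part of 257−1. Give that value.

9

257 − 1 = 256 = 2^8 · 1, so d = 1.
9^1 ≡ 9 (mod 257)
1 = 1 in binary powers of 2.
So 9^1 ≡ 9 ≡ 9 (mod 257).
Squaring chain: 9 → 81 → 136 → 249 → 64 → 241 → 256 → 1; reaches −1, so base 9 does not prove 257 composite.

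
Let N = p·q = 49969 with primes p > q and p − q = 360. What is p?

Since p = q + 360, we have 49969 = q(q + 360), so q² + 360q − 49969 = 0.
Discriminant: 360² + 4·49969 = 129600 + 199876 = 329476; √329476 = 574.
q = (−360 + 574)/2 = 107, and p = q + 360 = 467.
Check: 107 · 467 = 49969.

467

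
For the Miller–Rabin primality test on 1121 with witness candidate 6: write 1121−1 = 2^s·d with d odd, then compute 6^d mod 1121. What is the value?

1121 − 1 = 1120 = 2^5 · 35, so d = 35.
6^1 ≡ 6 (mod 1121)
6^2 ≡ 6^2 = 36 ≡ 36 (mod 1121)
6^4 ≡ 36^2 = 1296 ≡ 175 (mod 1121)
6^8 ≡ 175^2 = 30625 ≡ 358 (mod 1121)
6^16 ≡ 358^2 = 128164 ≡ 370 (mod 1121)
6^32 ≡ 370^2 = 136900 ≡ 138 (mod 1121)
35 = 32 + 2 + 1 in binary powers of 2.
So 6^35 ≡ 138 · 36 · 6 ≡ 662 (mod 1121).
Squaring chain: 662 → 1054 → 5 → 25 → 625; never reaches −1, so base 6 is a Miller–Rabin witness that 1121 is composite.

662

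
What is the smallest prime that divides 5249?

5249 is odd.
Digit sum 20, not divisible by 3.
Ends in 9: not divisible by 5.
7: 5249 = 7·749 + 6
11: 5249 = 11·477 + 2
13: 5249 = 13·403 + 10
17: 5249 = 17·308 + 13
19: 5249 = 19·276 + 5
23: 5249 = 23·228 + 5
29: 5249 = 29·181

29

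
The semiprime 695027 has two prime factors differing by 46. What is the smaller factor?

Since p = q + 46, we have 695027 = q(q + 46), so q² + 46q − 695027 = 0.
Discriminant: 46² + 4·695027 = 2116 + 2780108 = 2782224; √2782224 = 1668.
q = (−46 + 1668)/2 = 811, and p = q + 46 = 857.
Check: 811 · 857 = 695027.

811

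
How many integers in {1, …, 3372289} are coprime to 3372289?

Factor: 3372289 = 101 · 173 · 193.
φ(3372289) = (101−1) · (173−1) · (193−1) = 100 · 172 · 192 = 3302400.

3302400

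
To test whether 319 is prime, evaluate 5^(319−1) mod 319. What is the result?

5^1 ≡ 5 (mod 319)
5^2 ≡ 5^2 = 25 ≡ 25 (mod 319)
5^4 ≡ 25^2 = 625 ≡ 306 (mod 319)
5^8 ≡ 306^2 = 93636 ≡ 169 (mod 319)
5^16 ≡ 169^2 = 28561 ≡ 170 (mod 319)
5^32 ≡ 170^2 = 28900 ≡ 190 (mod 319)
5^64 ≡ 190^2 = 36100 ≡ 53 (mod 319)
5^128 ≡ 53^2 = 2809 ≡ 257 (mod 319)
5^256 ≡ 257^2 = 66049 ≡ 16 (mod 319)
318 = 256 + 32 + 16 + 8 + 4 + 2 in binary powers of 2.
So 5^318 ≡ 16 · 190 · 170 · 169 · 306 · 25 ≡ 136 (mod 319).
Since 136 ≠ 1, base 5 is a Fermat witness: 319 is composite.

136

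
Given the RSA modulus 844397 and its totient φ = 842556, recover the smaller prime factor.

φ(n) = (p−1)(q−1) = n − (p+q) + 1, so p + q = 844397 − 842556 + 1 = 1842.
p and q are the roots of t² − 1842t + 844397 = 0.
Discriminant: 1842² − 4·844397 = 3392964 − 3377588 = 15376; √15376 = 124.
q = (1842 − 124)/2 = 859, p = (1842 + 124)/2 = 983.
Check: 859 · 983 = 844397.

859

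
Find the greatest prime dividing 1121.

1121 = 19 · 59
59 is prime.
So 1121 = 19 · 59; the largest prime factor is 59.

59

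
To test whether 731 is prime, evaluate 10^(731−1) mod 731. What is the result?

461

10^1 ≡ 10 (mod 731)
10^2 ≡ 10^2 = 100 ≡ 100 (mod 731)
10^4 ≡ 100^2 = 10000 ≡ 497 (mod 731)
10^8 ≡ 497^2 = 247009 ≡ 662 (mod 731)
10^16 ≡ 662^2 = 438244 ≡ 375 (mod 731)
10^32 ≡ 375^2 = 140625 ≡ 273 (mod 731)
10^64 ≡ 273^2 = 74529 ≡ 698 (mod 731)
10^128 ≡ 698^2 = 487204 ≡ 358 (mod 731)
10^256 ≡ 358^2 = 128164 ≡ 239 (mod 731)
10^512 ≡ 239^2 = 57121 ≡ 103 (mod 731)
730 = 512 + 128 + 64 + 16 + 8 + 2 in binary powers of 2.
So 10^730 ≡ 103 · 358 · 698 · 375 · 662 · 100 ≡ 461 (mod 731).
Since 461 ≠ 1, base 10 is a Fermat witness: 731 is composite.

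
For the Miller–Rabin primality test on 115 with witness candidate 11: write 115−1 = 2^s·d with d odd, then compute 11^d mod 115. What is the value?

115 − 1 = 114 = 2^1 · 57, so d = 57.
11^1 ≡ 11 (mod 115)
11^2 ≡ 11^2 = 121 ≡ 6 (mod 115)
11^4 ≡ 6^2 = 36 ≡ 36 (mod 115)
11^8 ≡ 36^2 = 1296 ≡ 31 (mod 115)
11^16 ≡ 31^2 = 961 ≡ 41 (mod 115)
11^32 ≡ 41^2 = 1681 ≡ 71 (mod 115)
57 = 32 + 16 + 8 + 1 in binary powers of 2.
So 11^57 ≡ 71 · 41 · 31 · 11 ≡ 86 (mod 115).
Squaring chain: 86; never reaches −1, so base 11 is a Miller–Rabin witness that 115 is composite.

86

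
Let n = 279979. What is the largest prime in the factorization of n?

279979 = 7 · 39997
39997 = 23 · 1739
1739 = 37 · 47
47 is prime.
So 279979 = 7 · 23 · 37 · 47; the largest prime factor is 47.

47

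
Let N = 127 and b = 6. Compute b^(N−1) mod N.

1

6^1 ≡ 6 (mod 127)
6^2 ≡ 6^2 = 36 ≡ 36 (mod 127)
6^4 ≡ 36^2 = 1296 ≡ 26 (mod 127)
6^8 ≡ 26^2 = 676 ≡ 41 (mod 127)
6^16 ≡ 41^2 = 1681 ≡ 30 (mod 127)
6^32 ≡ 30^2 = 900 ≡ 11 (mod 127)
6^64 ≡ 11^2 = 121 ≡ 121 (mod 127)
126 = 64 + 32 + 16 + 8 + 4 + 2 in binary powers of 2.
So 6^126 ≡ 121 · 11 · 30 · 41 · 26 · 36 ≡ 1 (mod 127).
Since the result is 1, base 6 gives no evidence that 127 is composite.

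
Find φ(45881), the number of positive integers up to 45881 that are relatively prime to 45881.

40320

Factor: 45881 = 11 · 43 · 97.
φ(45881) = (11−1) · (43−1) · (97−1) = 10 · 42 · 96 = 40320.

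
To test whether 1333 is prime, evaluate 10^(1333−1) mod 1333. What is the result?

686

10^1 ≡ 10 (mod 1333)
10^2 ≡ 10^2 = 100 ≡ 100 (mod 1333)
10^4 ≡ 100^2 = 10000 ≡ 669 (mod 1333)
10^8 ≡ 669^2 = 447561 ≡ 1006 (mod 1333)
10^16 ≡ 1006^2 = 1012036 ≡ 289 (mod 1333)
10^32 ≡ 289^2 = 83521 ≡ 875 (mod 1333)
10^64 ≡ 875^2 = 765625 ≡ 483 (mod 1333)
10^128 ≡ 483^2 = 233289 ≡ 14 (mod 1333)
10^256 ≡ 14^2 = 196 ≡ 196 (mod 1333)
10^512 ≡ 196^2 = 38416 ≡ 1092 (mod 1333)
10^1024 ≡ 1092^2 = 1192464 ≡ 762 (mod 1333)
1332 = 1024 + 256 + 32 + 16 + 4 in binary powers of 2.
So 10^1332 ≡ 762 · 196 · 875 · 289 · 669 ≡ 686 (mod 1333).
Since 686 ≠ 1, base 10 is a Fermat witness: 1333 is composite.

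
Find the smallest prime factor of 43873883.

43873883 is odd.
Digit sum 44, not divisible by 3.
Ends in 3: not divisible by 5.
7: 43873883 = 7·6267697 + 4
11: 43873883 = 11·3988534 + 9
13: 43873883 = 13·3374914 + 1
17: 43873883 = 17·2580816 + 11
19: 43873883 = 19·2309151 + 14
23: 43873883 = 23·1907560 + 3
29: 43873883 = 29·1512892 + 15
31: 43873883 = 31·1415286 + 17
37: 43873883 = 37·1185780 + 23
41: 43873883 = 41·1070094 + 29
43: 43873883 = 43·1020322 + 37
47: 43873883 = 47·933486 + 41
53: 43873883 = 53·827809 + 6
59: 43873883 = 59·743625 + 8
61: 43873883 = 61·719243 + 60
67: 43873883 = 67·654834 + 5
71: 43873883 = 71·617942 + 1
73: 43873883 = 73·601012 + 7
79: 43873883 = 79·555365 + 48
83: 43873883 = 83·528601

83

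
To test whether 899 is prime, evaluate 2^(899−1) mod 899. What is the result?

845

2^1 ≡ 2 (mod 899)
2^2 ≡ 2^2 = 4 ≡ 4 (mod 899)
2^4 ≡ 4^2 = 16 ≡ 16 (mod 899)
2^8 ≡ 16^2 = 256 ≡ 256 (mod 899)
2^16 ≡ 256^2 = 65536 ≡ 808 (mod 899)
2^32 ≡ 808^2 = 652864 ≡ 190 (mod 899)
2^64 ≡ 190^2 = 36100 ≡ 140 (mod 899)
2^128 ≡ 140^2 = 19600 ≡ 721 (mod 899)
2^256 ≡ 721^2 = 519841 ≡ 219 (mod 899)
2^512 ≡ 219^2 = 47961 ≡ 314 (mod 899)
898 = 512 + 256 + 128 + 2 in binary powers of 2.
So 2^898 ≡ 314 · 219 · 721 · 4 ≡ 845 (mod 899).
Since 845 ≠ 1, base 2 is a Fermat witness: 899 is composite.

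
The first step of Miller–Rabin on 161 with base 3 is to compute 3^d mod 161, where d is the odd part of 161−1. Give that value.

161 − 1 = 160 = 2^5 · 5, so d = 5.
3^1 ≡ 3 (mod 161)
3^2 ≡ 3^2 = 9 ≡ 9 (mod 161)
3^4 ≡ 9^2 = 81 ≡ 81 (mod 161)
5 = 4 + 1 in binary powers of 2.
So 3^5 ≡ 81 · 3 ≡ 82 (mod 161).
Squaring chain: 82 → 123 → 156 → 25 → 142; never reaches −1, so base 3 is a Miller–Rabin witness that 161 is composite.

82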